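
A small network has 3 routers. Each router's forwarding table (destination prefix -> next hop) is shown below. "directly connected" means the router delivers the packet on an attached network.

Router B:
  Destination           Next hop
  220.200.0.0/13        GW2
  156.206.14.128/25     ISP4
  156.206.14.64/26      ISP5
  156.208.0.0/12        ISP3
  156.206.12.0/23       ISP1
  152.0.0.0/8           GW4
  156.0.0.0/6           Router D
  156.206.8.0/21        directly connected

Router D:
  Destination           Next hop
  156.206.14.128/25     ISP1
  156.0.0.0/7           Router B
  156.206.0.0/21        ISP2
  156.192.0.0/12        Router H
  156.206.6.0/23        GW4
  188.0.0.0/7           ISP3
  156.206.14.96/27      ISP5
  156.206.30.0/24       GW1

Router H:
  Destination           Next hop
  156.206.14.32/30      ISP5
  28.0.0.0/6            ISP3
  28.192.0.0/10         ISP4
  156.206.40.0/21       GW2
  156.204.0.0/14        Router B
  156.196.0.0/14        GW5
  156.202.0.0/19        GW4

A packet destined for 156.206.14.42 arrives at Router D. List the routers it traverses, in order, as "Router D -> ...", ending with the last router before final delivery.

At Router D: longest match for 156.206.14.42 is 156.192.0.0/12 -> Router H
At Router H: longest match for 156.206.14.42 is 156.204.0.0/14 -> Router B
At Router B: longest match for 156.206.14.42 is 156.206.8.0/21 -> directly connected

Router D -> Router H -> Router B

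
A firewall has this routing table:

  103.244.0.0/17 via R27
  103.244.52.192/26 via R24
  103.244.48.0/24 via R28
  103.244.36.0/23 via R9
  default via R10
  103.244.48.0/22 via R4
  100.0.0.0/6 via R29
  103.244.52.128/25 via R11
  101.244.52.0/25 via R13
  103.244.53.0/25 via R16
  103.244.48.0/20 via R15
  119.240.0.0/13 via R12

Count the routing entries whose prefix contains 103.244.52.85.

4

Prefixes containing 103.244.52.85:
  0.0.0.0/0 (default, matches everything)
  100.0.0.0/6 (100.0.0.0 - 103.255.255.255)
  103.244.0.0/17 (103.244.0.0 - 103.244.127.255)
  103.244.48.0/20 (103.244.48.0 - 103.244.63.255)
Total matching entries: 4.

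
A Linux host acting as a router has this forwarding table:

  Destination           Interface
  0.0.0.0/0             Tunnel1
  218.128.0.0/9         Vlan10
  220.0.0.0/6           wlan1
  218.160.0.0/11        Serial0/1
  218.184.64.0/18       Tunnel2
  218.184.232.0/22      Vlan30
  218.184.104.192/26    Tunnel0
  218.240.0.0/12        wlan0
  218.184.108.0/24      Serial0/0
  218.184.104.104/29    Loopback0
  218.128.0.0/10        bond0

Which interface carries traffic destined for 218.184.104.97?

Tunnel2

Routes whose prefix contains 218.184.104.97:
  0.0.0.0/0 (default, matches everything) -> Tunnel1
  218.128.0.0/9 (218.128.0.0 - 218.255.255.255) -> Vlan10
  218.128.0.0/10 (218.128.0.0 - 218.191.255.255) -> bond0
  218.160.0.0/11 (218.160.0.0 - 218.191.255.255) -> Serial0/1
  218.184.64.0/18 (218.184.64.0 - 218.184.127.255) -> Tunnel2
More-specific entries that do NOT match:
  218.184.104.104/29 (218.184.104.104 - 218.184.104.111) does not contain 218.184.104.97
  218.184.104.192/26 (218.184.104.192 - 218.184.104.255) does not contain 218.184.104.97
  218.184.108.0/24 (218.184.108.0 - 218.184.108.255) does not contain 218.184.104.97
  218.184.232.0/22 (218.184.232.0 - 218.184.235.255) does not contain 218.184.104.97
Longest matching prefix is /18 -> interface Tunnel2.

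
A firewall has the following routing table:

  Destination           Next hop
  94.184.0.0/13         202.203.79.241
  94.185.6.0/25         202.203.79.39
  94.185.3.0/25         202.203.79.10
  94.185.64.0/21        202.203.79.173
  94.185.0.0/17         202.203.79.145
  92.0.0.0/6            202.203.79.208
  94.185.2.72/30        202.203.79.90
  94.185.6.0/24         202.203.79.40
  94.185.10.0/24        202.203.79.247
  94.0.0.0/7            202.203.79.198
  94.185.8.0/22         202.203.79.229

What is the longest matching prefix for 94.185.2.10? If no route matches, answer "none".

94.185.0.0/17

Entries matching 94.185.2.10:
  92.0.0.0/6 (92.0.0.0 - 95.255.255.255)
  94.0.0.0/7 (94.0.0.0 - 95.255.255.255)
  94.184.0.0/13 (94.184.0.0 - 94.191.255.255)
  94.185.0.0/17 (94.185.0.0 - 94.185.127.255)
Most specific is 94.185.0.0/17.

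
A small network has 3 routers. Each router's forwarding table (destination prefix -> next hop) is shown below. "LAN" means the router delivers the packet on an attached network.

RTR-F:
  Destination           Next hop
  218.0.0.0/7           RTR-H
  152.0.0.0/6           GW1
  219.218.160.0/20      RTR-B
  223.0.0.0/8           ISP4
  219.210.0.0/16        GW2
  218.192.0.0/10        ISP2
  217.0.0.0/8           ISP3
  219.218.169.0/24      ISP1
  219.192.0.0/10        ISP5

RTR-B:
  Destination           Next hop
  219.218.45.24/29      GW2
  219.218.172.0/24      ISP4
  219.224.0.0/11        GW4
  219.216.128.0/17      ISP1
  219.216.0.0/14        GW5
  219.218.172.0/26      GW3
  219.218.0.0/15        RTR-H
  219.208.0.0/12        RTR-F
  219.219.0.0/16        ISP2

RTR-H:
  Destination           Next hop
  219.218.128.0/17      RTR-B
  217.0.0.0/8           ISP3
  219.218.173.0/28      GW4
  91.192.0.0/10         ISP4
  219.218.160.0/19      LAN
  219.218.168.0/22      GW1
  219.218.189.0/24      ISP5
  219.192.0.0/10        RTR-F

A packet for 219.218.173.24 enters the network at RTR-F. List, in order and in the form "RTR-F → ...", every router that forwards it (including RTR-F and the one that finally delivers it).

At RTR-F: longest match for 219.218.173.24 is 219.218.160.0/20 -> RTR-B
At RTR-B: longest match for 219.218.173.24 is 219.218.0.0/15 -> RTR-H
At RTR-H: longest match for 219.218.173.24 is 219.218.160.0/19 -> LAN

RTR-F → RTR-B → RTR-H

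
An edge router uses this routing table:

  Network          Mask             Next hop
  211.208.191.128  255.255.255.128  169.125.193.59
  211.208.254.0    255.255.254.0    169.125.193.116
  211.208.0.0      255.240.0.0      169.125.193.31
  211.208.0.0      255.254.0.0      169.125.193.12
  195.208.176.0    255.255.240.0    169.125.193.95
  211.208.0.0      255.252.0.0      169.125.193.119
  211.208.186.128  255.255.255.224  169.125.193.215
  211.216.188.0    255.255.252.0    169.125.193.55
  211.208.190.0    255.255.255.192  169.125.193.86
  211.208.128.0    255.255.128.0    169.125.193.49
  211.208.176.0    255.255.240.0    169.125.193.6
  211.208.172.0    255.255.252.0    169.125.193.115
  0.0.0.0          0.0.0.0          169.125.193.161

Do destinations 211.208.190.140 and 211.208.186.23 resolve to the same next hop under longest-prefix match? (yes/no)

yes

211.208.190.140: longest match 211.208.176.0/20 -> 169.125.193.6
211.208.186.23: longest match 211.208.176.0/20 -> 169.125.193.6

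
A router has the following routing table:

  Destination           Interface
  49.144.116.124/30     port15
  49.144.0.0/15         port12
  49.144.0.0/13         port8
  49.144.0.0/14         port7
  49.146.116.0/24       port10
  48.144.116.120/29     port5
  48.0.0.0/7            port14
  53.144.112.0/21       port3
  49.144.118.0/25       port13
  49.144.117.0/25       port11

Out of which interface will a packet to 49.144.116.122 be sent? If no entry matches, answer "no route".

Routes whose prefix contains 49.144.116.122:
  48.0.0.0/7 (48.0.0.0 - 49.255.255.255) -> port14
  49.144.0.0/13 (49.144.0.0 - 49.151.255.255) -> port8
  49.144.0.0/14 (49.144.0.0 - 49.147.255.255) -> port7
  49.144.0.0/15 (49.144.0.0 - 49.145.255.255) -> port12
More-specific entries that do NOT match:
  49.144.116.124/30 (49.144.116.124 - 49.144.116.127) does not contain 49.144.116.122
  48.144.116.120/29 (48.144.116.120 - 48.144.116.127) does not contain 49.144.116.122
  49.144.118.0/25 (49.144.118.0 - 49.144.118.127) does not contain 49.144.116.122
  49.144.117.0/25 (49.144.117.0 - 49.144.117.127) does not contain 49.144.116.122
  49.146.116.0/24 (49.146.116.0 - 49.146.116.255) does not contain 49.144.116.122
  53.144.112.0/21 (53.144.112.0 - 53.144.119.255) does not contain 49.144.116.122
Longest matching prefix is /15 -> interface port12.

port12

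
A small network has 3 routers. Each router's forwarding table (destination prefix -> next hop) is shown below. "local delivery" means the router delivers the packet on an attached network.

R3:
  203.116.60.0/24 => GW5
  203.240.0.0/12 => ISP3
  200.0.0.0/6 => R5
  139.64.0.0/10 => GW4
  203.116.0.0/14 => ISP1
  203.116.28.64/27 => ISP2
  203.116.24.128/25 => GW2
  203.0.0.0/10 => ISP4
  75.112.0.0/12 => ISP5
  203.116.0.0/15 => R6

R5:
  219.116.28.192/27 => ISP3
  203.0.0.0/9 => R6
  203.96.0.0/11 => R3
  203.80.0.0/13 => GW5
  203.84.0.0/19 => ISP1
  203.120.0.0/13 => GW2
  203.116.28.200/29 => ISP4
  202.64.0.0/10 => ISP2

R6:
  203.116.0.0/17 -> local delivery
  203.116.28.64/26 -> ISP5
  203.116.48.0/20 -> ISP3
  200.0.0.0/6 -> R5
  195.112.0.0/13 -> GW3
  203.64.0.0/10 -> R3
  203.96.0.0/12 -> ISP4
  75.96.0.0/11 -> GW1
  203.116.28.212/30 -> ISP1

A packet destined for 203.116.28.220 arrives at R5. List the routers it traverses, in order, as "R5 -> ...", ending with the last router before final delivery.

At R5: longest match for 203.116.28.220 is 203.96.0.0/11 -> R3
At R3: longest match for 203.116.28.220 is 203.116.0.0/15 -> R6
At R6: longest match for 203.116.28.220 is 203.116.0.0/17 -> local delivery

R5 -> R3 -> R6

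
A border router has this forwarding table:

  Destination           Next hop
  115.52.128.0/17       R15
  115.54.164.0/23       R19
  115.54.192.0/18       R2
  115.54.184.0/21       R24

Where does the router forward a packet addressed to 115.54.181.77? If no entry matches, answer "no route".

no route

No entry's prefix contains 115.54.181.77; there is no default route.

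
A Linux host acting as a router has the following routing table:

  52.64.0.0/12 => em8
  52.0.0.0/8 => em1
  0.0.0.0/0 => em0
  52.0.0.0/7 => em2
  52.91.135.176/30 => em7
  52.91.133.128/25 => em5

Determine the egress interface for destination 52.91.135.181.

Routes whose prefix contains 52.91.135.181:
  0.0.0.0/0 (default, matches everything) -> em0
  52.0.0.0/7 (52.0.0.0 - 53.255.255.255) -> em2
  52.0.0.0/8 (52.0.0.0 - 52.255.255.255) -> em1
More-specific entries that do NOT match:
  52.91.135.176/30 (52.91.135.176 - 52.91.135.179) does not contain 52.91.135.181
  52.91.133.128/25 (52.91.133.128 - 52.91.133.255) does not contain 52.91.135.181
  52.64.0.0/12 (52.64.0.0 - 52.79.255.255) does not contain 52.91.135.181
Longest matching prefix is /8 -> interface em1.

em1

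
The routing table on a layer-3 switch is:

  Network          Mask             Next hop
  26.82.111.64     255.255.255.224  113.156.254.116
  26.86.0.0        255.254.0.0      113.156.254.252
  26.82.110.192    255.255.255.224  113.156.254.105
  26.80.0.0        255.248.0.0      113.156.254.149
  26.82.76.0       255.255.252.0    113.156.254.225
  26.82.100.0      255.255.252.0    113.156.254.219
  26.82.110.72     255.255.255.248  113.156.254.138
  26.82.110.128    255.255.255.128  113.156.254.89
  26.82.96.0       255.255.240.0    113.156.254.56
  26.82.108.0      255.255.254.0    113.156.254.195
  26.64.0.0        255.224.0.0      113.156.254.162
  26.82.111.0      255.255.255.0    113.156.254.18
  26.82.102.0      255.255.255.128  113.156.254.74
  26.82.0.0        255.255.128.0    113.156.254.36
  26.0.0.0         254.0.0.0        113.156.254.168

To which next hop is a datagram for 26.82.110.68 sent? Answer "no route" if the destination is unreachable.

113.156.254.56

Routes whose prefix contains 26.82.110.68:
  26.0.0.0/7 (26.0.0.0 - 27.255.255.255) -> 113.156.254.168
  26.64.0.0/11 (26.64.0.0 - 26.95.255.255) -> 113.156.254.162
  26.80.0.0/13 (26.80.0.0 - 26.87.255.255) -> 113.156.254.149
  26.82.0.0/17 (26.82.0.0 - 26.82.127.255) -> 113.156.254.36
  26.82.96.0/20 (26.82.96.0 - 26.82.111.255) -> 113.156.254.56
More-specific entries that do NOT match:
  26.82.110.72/29 (26.82.110.72 - 26.82.110.79) does not contain 26.82.110.68
  26.82.111.64/27 (26.82.111.64 - 26.82.111.95) does not contain 26.82.110.68
  26.82.110.192/27 (26.82.110.192 - 26.82.110.223) does not contain 26.82.110.68
  26.82.110.128/25 (26.82.110.128 - 26.82.110.255) does not contain 26.82.110.68
  26.82.102.0/25 (26.82.102.0 - 26.82.102.127) does not contain 26.82.110.68
  26.82.111.0/24 (26.82.111.0 - 26.82.111.255) does not contain 26.82.110.68
  26.82.108.0/23 (26.82.108.0 - 26.82.109.255) does not contain 26.82.110.68
  26.82.76.0/22 (26.82.76.0 - 26.82.79.255) does not contain 26.82.110.68
  26.82.100.0/22 (26.82.100.0 - 26.82.103.255) does not contain 26.82.110.68
Longest matching prefix is /20 -> next hop 113.156.254.56.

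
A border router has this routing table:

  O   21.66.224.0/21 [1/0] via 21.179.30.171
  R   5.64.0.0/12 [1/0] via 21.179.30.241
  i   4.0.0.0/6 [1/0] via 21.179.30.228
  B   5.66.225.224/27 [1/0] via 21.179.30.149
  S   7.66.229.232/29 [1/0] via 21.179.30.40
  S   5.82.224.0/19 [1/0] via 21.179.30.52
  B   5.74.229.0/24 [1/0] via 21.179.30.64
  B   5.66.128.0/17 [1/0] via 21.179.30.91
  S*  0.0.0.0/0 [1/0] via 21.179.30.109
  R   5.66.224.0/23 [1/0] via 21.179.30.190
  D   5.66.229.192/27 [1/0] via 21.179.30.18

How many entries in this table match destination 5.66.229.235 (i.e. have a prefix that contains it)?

4

Prefixes containing 5.66.229.235:
  0.0.0.0/0 (default, matches everything)
  4.0.0.0/6 (4.0.0.0 - 7.255.255.255)
  5.64.0.0/12 (5.64.0.0 - 5.79.255.255)
  5.66.128.0/17 (5.66.128.0 - 5.66.255.255)
Total matching entries: 4.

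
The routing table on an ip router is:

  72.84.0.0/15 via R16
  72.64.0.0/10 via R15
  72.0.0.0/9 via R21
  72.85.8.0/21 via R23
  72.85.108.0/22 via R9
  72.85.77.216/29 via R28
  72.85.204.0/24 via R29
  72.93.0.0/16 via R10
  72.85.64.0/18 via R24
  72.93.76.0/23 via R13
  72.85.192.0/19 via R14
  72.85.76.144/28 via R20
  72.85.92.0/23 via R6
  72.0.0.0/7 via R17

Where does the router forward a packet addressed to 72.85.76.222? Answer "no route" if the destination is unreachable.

R24

Routes whose prefix contains 72.85.76.222:
  72.0.0.0/7 (72.0.0.0 - 73.255.255.255) -> R17
  72.0.0.0/9 (72.0.0.0 - 72.127.255.255) -> R21
  72.64.0.0/10 (72.64.0.0 - 72.127.255.255) -> R15
  72.84.0.0/15 (72.84.0.0 - 72.85.255.255) -> R16
  72.85.64.0/18 (72.85.64.0 - 72.85.127.255) -> R24
More-specific entries that do NOT match:
  72.85.77.216/29 (72.85.77.216 - 72.85.77.223) does not contain 72.85.76.222
  72.85.76.144/28 (72.85.76.144 - 72.85.76.159) does not contain 72.85.76.222
  72.85.204.0/24 (72.85.204.0 - 72.85.204.255) does not contain 72.85.76.222
  72.93.76.0/23 (72.93.76.0 - 72.93.77.255) does not contain 72.85.76.222
  72.85.92.0/23 (72.85.92.0 - 72.85.93.255) does not contain 72.85.76.222
  72.85.108.0/22 (72.85.108.0 - 72.85.111.255) does not contain 72.85.76.222
  72.85.8.0/21 (72.85.8.0 - 72.85.15.255) does not contain 72.85.76.222
  72.85.192.0/19 (72.85.192.0 - 72.85.223.255) does not contain 72.85.76.222
Longest matching prefix is /18 -> next hop R24.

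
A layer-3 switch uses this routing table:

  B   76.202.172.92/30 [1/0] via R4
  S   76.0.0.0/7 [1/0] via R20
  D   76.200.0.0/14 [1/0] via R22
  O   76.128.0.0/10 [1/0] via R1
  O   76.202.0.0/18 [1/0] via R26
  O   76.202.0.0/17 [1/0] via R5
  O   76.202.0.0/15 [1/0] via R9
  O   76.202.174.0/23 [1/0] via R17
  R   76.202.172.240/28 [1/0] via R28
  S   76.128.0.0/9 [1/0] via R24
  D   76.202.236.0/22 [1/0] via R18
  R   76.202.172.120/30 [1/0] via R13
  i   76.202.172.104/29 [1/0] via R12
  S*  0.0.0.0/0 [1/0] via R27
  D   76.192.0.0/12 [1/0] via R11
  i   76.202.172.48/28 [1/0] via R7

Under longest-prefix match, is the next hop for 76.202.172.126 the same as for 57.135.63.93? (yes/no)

76.202.172.126: longest match 76.202.0.0/15 -> R9
57.135.63.93: longest match 0.0.0.0/0 -> R27

no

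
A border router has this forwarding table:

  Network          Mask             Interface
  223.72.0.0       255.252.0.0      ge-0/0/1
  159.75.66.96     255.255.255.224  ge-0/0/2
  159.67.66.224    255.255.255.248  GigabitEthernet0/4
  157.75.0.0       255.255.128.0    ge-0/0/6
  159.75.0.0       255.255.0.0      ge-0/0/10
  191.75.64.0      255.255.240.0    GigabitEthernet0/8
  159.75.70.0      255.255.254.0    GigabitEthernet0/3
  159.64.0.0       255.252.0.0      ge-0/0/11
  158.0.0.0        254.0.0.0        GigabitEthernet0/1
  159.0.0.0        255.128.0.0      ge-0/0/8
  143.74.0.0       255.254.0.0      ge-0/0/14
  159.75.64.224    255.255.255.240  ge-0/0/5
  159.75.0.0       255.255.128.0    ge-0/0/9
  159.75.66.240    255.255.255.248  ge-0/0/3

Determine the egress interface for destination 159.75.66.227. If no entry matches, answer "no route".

Routes whose prefix contains 159.75.66.227:
  158.0.0.0/7 (158.0.0.0 - 159.255.255.255) -> GigabitEthernet0/1
  159.0.0.0/9 (159.0.0.0 - 159.127.255.255) -> ge-0/0/8
  159.75.0.0/16 (159.75.0.0 - 159.75.255.255) -> ge-0/0/10
  159.75.0.0/17 (159.75.0.0 - 159.75.127.255) -> ge-0/0/9
More-specific entries that do NOT match:
  159.67.66.224/29 (159.67.66.224 - 159.67.66.231) does not contain 159.75.66.227
  159.75.66.240/29 (159.75.66.240 - 159.75.66.247) does not contain 159.75.66.227
  159.75.64.224/28 (159.75.64.224 - 159.75.64.239) does not contain 159.75.66.227
  159.75.66.96/27 (159.75.66.96 - 159.75.66.127) does not contain 159.75.66.227
  159.75.70.0/23 (159.75.70.0 - 159.75.71.255) does not contain 159.75.66.227
  191.75.64.0/20 (191.75.64.0 - 191.75.79.255) does not contain 159.75.66.227
Longest matching prefix is /17 -> interface ge-0/0/9.

ge-0/0/9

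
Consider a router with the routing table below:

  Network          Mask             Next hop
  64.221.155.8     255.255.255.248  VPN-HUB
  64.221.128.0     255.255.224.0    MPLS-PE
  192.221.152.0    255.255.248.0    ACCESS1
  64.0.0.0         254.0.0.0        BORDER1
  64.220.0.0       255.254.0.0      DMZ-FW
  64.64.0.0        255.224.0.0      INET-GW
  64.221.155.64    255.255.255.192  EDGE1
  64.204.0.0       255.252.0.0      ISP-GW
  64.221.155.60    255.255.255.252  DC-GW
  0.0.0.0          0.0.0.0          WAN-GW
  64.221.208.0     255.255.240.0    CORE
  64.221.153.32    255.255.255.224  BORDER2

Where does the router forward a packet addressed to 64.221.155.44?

Routes whose prefix contains 64.221.155.44:
  0.0.0.0/0 (default, matches everything) -> WAN-GW
  64.0.0.0/7 (64.0.0.0 - 65.255.255.255) -> BORDER1
  64.220.0.0/15 (64.220.0.0 - 64.221.255.255) -> DMZ-FW
  64.221.128.0/19 (64.221.128.0 - 64.221.159.255) -> MPLS-PE
More-specific entries that do NOT match:
  64.221.155.60/30 (64.221.155.60 - 64.221.155.63) does not contain 64.221.155.44
  64.221.155.8/29 (64.221.155.8 - 64.221.155.15) does not contain 64.221.155.44
  64.221.153.32/27 (64.221.153.32 - 64.221.153.63) does not contain 64.221.155.44
  64.221.155.64/26 (64.221.155.64 - 64.221.155.127) does not contain 64.221.155.44
  192.221.152.0/21 (192.221.152.0 - 192.221.159.255) does not contain 64.221.155.44
  64.221.208.0/20 (64.221.208.0 - 64.221.223.255) does not contain 64.221.155.44
Longest matching prefix is /19 -> next hop MPLS-PE.

MPLS-PE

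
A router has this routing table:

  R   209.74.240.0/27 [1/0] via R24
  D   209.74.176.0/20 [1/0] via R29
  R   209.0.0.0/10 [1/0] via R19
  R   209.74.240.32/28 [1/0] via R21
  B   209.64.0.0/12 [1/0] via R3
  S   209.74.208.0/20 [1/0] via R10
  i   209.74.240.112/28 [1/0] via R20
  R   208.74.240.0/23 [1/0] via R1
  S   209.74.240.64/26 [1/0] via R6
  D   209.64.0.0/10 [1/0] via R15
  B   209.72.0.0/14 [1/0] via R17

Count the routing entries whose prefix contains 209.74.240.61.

Prefixes containing 209.74.240.61:
  209.64.0.0/10 (209.64.0.0 - 209.127.255.255)
  209.64.0.0/12 (209.64.0.0 - 209.79.255.255)
  209.72.0.0/14 (209.72.0.0 - 209.75.255.255)
Total matching entries: 3.

3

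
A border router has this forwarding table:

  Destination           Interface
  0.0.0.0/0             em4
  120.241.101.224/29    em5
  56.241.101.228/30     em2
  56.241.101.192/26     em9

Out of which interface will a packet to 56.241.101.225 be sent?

Routes whose prefix contains 56.241.101.225:
  0.0.0.0/0 (default, matches everything) -> em4
  56.241.101.192/26 (56.241.101.192 - 56.241.101.255) -> em9
More-specific entries that do NOT match:
  56.241.101.228/30 (56.241.101.228 - 56.241.101.231) does not contain 56.241.101.225
  120.241.101.224/29 (120.241.101.224 - 120.241.101.231) does not contain 56.241.101.225
Longest matching prefix is /26 -> interface em9.

em9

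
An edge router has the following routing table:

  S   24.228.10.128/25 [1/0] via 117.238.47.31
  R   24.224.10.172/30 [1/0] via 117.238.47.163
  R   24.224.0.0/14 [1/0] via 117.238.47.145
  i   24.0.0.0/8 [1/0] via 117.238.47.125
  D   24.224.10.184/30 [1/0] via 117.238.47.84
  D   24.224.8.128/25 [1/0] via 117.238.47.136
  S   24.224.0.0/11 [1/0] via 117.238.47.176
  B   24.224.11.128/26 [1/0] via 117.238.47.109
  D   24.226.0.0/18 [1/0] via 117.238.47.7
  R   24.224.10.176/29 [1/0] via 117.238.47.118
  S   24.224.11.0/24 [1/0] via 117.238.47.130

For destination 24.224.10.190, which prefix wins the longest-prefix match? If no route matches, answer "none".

Entries matching 24.224.10.190:
  24.0.0.0/8 (24.0.0.0 - 24.255.255.255)
  24.224.0.0/11 (24.224.0.0 - 24.255.255.255)
  24.224.0.0/14 (24.224.0.0 - 24.227.255.255)
Most specific is 24.224.0.0/14.

24.224.0.0/14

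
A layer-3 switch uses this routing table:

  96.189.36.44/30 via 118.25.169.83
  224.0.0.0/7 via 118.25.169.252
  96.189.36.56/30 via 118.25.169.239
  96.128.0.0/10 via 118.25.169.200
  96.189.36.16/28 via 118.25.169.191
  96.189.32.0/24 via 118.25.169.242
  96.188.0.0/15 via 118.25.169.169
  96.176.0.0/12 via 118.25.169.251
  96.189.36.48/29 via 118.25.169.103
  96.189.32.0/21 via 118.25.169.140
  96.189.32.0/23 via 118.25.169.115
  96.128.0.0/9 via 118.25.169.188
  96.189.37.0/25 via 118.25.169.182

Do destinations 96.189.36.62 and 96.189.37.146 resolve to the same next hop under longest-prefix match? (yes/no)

96.189.36.62: longest match 96.189.32.0/21 -> 118.25.169.140
96.189.37.146: longest match 96.189.32.0/21 -> 118.25.169.140

yes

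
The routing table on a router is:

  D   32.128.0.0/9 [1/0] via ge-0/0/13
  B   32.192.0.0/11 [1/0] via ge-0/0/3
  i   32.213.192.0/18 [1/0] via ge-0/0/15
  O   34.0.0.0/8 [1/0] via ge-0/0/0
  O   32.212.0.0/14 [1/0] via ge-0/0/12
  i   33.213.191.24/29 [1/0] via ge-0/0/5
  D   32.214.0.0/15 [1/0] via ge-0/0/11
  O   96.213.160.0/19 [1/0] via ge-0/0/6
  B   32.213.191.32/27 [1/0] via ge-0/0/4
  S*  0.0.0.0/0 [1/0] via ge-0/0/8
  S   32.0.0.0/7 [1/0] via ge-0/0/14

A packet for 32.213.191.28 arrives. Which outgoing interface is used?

ge-0/0/12

Routes whose prefix contains 32.213.191.28:
  0.0.0.0/0 (default, matches everything) -> ge-0/0/8
  32.0.0.0/7 (32.0.0.0 - 33.255.255.255) -> ge-0/0/14
  32.128.0.0/9 (32.128.0.0 - 32.255.255.255) -> ge-0/0/13
  32.192.0.0/11 (32.192.0.0 - 32.223.255.255) -> ge-0/0/3
  32.212.0.0/14 (32.212.0.0 - 32.215.255.255) -> ge-0/0/12
More-specific entries that do NOT match:
  33.213.191.24/29 (33.213.191.24 - 33.213.191.31) does not contain 32.213.191.28
  32.213.191.32/27 (32.213.191.32 - 32.213.191.63) does not contain 32.213.191.28
  96.213.160.0/19 (96.213.160.0 - 96.213.191.255) does not contain 32.213.191.28
  32.213.192.0/18 (32.213.192.0 - 32.213.255.255) does not contain 32.213.191.28
  32.214.0.0/15 (32.214.0.0 - 32.215.255.255) does not contain 32.213.191.28
Longest matching prefix is /14 -> interface ge-0/0/12.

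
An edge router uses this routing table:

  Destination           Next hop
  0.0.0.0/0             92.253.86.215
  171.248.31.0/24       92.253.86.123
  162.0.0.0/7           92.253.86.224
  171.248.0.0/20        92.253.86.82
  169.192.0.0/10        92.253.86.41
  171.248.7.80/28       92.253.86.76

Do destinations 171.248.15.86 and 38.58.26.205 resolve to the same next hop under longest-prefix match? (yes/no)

no

171.248.15.86: longest match 171.248.0.0/20 -> 92.253.86.82
38.58.26.205: longest match 0.0.0.0/0 -> 92.253.86.215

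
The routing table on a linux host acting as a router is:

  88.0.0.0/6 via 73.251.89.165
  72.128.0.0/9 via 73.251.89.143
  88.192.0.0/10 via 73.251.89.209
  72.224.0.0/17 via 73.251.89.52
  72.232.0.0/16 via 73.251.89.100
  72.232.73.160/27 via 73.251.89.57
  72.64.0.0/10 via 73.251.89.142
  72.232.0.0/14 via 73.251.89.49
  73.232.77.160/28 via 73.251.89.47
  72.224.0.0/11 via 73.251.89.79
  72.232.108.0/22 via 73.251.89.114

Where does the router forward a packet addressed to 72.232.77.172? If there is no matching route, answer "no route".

Routes whose prefix contains 72.232.77.172:
  72.128.0.0/9 (72.128.0.0 - 72.255.255.255) -> 73.251.89.143
  72.224.0.0/11 (72.224.0.0 - 72.255.255.255) -> 73.251.89.79
  72.232.0.0/14 (72.232.0.0 - 72.235.255.255) -> 73.251.89.49
  72.232.0.0/16 (72.232.0.0 - 72.232.255.255) -> 73.251.89.100
More-specific entries that do NOT match:
  73.232.77.160/28 (73.232.77.160 - 73.232.77.175) does not contain 72.232.77.172
  72.232.73.160/27 (72.232.73.160 - 72.232.73.191) does not contain 72.232.77.172
  72.232.108.0/22 (72.232.108.0 - 72.232.111.255) does not contain 72.232.77.172
  72.224.0.0/17 (72.224.0.0 - 72.224.127.255) does not contain 72.232.77.172
Longest matching prefix is /16 -> next hop 73.251.89.100.

73.251.89.100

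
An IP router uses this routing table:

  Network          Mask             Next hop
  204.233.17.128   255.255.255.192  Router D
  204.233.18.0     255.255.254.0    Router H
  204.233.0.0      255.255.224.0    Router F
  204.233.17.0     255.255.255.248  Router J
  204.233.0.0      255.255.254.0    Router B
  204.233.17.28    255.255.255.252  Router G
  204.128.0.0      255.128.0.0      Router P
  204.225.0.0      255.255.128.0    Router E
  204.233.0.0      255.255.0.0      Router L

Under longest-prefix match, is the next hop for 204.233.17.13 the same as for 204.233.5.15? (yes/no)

yes

204.233.17.13: longest match 204.233.0.0/19 -> Router F
204.233.5.15: longest match 204.233.0.0/19 -> Router F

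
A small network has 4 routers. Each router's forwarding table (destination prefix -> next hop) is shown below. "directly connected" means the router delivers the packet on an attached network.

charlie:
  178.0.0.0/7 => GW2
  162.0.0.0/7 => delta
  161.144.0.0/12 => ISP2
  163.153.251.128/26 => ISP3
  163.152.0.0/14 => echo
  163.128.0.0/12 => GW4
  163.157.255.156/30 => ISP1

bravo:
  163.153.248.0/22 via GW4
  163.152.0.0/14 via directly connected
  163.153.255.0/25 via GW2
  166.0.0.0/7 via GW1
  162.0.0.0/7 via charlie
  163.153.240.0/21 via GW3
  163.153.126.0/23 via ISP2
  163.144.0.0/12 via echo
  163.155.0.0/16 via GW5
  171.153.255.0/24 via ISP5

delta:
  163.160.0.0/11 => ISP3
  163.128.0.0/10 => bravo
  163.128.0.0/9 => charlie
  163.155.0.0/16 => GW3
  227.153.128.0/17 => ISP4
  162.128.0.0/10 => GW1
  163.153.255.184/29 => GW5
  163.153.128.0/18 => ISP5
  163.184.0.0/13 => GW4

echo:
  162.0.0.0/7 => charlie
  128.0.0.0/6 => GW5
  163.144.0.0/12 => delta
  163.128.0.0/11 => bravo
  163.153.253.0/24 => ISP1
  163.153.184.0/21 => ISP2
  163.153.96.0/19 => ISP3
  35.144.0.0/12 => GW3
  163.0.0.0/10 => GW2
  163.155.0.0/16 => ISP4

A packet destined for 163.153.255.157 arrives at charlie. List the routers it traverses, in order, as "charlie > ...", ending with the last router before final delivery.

At charlie: longest match for 163.153.255.157 is 163.152.0.0/14 -> echo
At echo: longest match for 163.153.255.157 is 163.144.0.0/12 -> delta
At delta: longest match for 163.153.255.157 is 163.128.0.0/10 -> bravo
At bravo: longest match for 163.153.255.157 is 163.152.0.0/14 -> directly connected

charlie > echo > delta > bravo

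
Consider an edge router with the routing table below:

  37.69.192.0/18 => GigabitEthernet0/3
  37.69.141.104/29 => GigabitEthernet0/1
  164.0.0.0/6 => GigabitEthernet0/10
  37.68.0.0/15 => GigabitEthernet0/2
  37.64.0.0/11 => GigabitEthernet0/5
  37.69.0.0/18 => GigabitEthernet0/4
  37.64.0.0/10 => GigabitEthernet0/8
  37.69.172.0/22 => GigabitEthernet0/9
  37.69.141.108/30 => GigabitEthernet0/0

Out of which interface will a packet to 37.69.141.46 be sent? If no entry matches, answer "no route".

Routes whose prefix contains 37.69.141.46:
  37.64.0.0/10 (37.64.0.0 - 37.127.255.255) -> GigabitEthernet0/8
  37.64.0.0/11 (37.64.0.0 - 37.95.255.255) -> GigabitEthernet0/5
  37.68.0.0/15 (37.68.0.0 - 37.69.255.255) -> GigabitEthernet0/2
More-specific entries that do NOT match:
  37.69.141.108/30 (37.69.141.108 - 37.69.141.111) does not contain 37.69.141.46
  37.69.141.104/29 (37.69.141.104 - 37.69.141.111) does not contain 37.69.141.46
  37.69.172.0/22 (37.69.172.0 - 37.69.175.255) does not contain 37.69.141.46
  37.69.192.0/18 (37.69.192.0 - 37.69.255.255) does not contain 37.69.141.46
  37.69.0.0/18 (37.69.0.0 - 37.69.63.255) does not contain 37.69.141.46
Longest matching prefix is /15 -> interface GigabitEthernet0/2.

GigabitEthernet0/2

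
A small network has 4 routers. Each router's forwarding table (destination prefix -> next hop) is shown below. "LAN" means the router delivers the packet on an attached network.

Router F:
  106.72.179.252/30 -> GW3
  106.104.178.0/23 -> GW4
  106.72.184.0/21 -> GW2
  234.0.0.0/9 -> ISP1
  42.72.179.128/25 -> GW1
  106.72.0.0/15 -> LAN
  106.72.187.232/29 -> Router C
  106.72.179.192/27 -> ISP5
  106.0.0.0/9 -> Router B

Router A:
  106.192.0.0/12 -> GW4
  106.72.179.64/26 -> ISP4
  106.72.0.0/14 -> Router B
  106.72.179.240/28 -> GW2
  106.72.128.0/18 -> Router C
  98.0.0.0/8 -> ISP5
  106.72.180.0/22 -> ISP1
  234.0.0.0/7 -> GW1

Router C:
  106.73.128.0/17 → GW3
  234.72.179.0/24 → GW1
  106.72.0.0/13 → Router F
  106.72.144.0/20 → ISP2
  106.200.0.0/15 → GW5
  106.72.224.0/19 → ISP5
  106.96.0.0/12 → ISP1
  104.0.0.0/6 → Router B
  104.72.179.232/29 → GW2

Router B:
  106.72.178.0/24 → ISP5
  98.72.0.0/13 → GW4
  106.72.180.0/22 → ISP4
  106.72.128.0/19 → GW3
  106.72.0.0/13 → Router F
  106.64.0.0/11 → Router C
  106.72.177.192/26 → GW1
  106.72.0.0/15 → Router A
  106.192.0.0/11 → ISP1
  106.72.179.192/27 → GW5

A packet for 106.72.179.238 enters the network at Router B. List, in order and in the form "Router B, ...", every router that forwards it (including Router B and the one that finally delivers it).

Router B, Router A, Router C, Router F

At Router B: longest match for 106.72.179.238 is 106.72.0.0/15 -> Router A
At Router A: longest match for 106.72.179.238 is 106.72.128.0/18 -> Router C
At Router C: longest match for 106.72.179.238 is 106.72.0.0/13 -> Router F
At Router F: longest match for 106.72.179.238 is 106.72.0.0/15 -> LAN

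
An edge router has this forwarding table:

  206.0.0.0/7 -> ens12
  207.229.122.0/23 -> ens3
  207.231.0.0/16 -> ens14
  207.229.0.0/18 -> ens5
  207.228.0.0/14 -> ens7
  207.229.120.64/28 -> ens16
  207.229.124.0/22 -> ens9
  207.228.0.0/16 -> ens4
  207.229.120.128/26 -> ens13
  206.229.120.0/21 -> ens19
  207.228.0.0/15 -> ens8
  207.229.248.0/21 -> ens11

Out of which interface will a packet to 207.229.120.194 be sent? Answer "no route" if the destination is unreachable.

ens8

Routes whose prefix contains 207.229.120.194:
  206.0.0.0/7 (206.0.0.0 - 207.255.255.255) -> ens12
  207.228.0.0/14 (207.228.0.0 - 207.231.255.255) -> ens7
  207.228.0.0/15 (207.228.0.0 - 207.229.255.255) -> ens8
More-specific entries that do NOT match:
  207.229.120.64/28 (207.229.120.64 - 207.229.120.79) does not contain 207.229.120.194
  207.229.120.128/26 (207.229.120.128 - 207.229.120.191) does not contain 207.229.120.194
  207.229.122.0/23 (207.229.122.0 - 207.229.123.255) does not contain 207.229.120.194
  207.229.124.0/22 (207.229.124.0 - 207.229.127.255) does not contain 207.229.120.194
  206.229.120.0/21 (206.229.120.0 - 206.229.127.255) does not contain 207.229.120.194
  207.229.248.0/21 (207.229.248.0 - 207.229.255.255) does not contain 207.229.120.194
  207.229.0.0/18 (207.229.0.0 - 207.229.63.255) does not contain 207.229.120.194
  207.231.0.0/16 (207.231.0.0 - 207.231.255.255) does not contain 207.229.120.194
  207.228.0.0/16 (207.228.0.0 - 207.228.255.255) does not contain 207.229.120.194
Longest matching prefix is /15 -> interface ens8.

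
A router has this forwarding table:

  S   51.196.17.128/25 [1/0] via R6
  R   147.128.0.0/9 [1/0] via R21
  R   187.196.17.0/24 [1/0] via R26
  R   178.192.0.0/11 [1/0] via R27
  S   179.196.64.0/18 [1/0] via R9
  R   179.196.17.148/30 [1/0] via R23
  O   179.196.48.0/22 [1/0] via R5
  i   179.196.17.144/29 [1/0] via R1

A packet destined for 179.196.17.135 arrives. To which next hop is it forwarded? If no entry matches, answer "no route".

no route

No entry's prefix contains 179.196.17.135; there is no default route.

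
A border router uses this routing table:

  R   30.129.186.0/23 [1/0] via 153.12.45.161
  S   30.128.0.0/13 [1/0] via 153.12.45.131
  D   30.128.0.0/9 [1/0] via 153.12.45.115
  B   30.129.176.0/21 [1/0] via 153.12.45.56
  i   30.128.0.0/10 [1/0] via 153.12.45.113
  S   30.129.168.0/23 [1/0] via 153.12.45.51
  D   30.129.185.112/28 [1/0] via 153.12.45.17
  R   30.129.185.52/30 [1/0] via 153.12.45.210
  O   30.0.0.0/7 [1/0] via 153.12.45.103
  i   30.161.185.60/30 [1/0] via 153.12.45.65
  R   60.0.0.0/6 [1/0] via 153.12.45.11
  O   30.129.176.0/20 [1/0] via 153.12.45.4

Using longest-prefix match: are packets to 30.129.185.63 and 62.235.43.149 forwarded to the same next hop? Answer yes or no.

no

30.129.185.63: longest match 30.129.176.0/20 -> 153.12.45.4
62.235.43.149: longest match 60.0.0.0/6 -> 153.12.45.11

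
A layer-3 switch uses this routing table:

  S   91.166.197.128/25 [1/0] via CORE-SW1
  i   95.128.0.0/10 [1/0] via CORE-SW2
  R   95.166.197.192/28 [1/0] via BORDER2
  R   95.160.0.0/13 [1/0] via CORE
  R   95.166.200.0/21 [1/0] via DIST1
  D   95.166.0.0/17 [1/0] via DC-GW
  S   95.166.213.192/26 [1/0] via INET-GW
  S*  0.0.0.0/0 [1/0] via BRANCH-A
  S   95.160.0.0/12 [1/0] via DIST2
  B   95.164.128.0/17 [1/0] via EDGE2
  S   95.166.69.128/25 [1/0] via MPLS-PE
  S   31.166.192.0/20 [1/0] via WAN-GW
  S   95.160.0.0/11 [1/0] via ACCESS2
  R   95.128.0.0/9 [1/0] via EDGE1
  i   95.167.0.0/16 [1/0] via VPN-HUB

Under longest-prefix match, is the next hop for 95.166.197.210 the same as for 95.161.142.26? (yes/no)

yes

95.166.197.210: longest match 95.160.0.0/13 -> CORE
95.161.142.26: longest match 95.160.0.0/13 -> CORE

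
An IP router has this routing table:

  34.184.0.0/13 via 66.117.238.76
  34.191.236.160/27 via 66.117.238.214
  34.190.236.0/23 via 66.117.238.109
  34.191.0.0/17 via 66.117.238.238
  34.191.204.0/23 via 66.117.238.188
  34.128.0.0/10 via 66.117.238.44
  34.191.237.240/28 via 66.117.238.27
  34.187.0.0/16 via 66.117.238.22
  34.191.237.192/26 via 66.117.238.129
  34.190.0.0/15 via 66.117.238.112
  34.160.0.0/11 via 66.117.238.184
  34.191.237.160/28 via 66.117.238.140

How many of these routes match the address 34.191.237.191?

Prefixes containing 34.191.237.191:
  34.128.0.0/10 (34.128.0.0 - 34.191.255.255)
  34.160.0.0/11 (34.160.0.0 - 34.191.255.255)
  34.184.0.0/13 (34.184.0.0 - 34.191.255.255)
  34.190.0.0/15 (34.190.0.0 - 34.191.255.255)
Total matching entries: 4.

4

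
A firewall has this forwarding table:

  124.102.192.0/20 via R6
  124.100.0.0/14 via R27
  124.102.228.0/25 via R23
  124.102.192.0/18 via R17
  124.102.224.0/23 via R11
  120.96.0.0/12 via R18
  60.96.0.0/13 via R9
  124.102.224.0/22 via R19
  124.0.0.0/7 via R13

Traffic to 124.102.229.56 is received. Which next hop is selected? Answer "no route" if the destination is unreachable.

R17

Routes whose prefix contains 124.102.229.56:
  124.0.0.0/7 (124.0.0.0 - 125.255.255.255) -> R13
  124.100.0.0/14 (124.100.0.0 - 124.103.255.255) -> R27
  124.102.192.0/18 (124.102.192.0 - 124.102.255.255) -> R17
More-specific entries that do NOT match:
  124.102.228.0/25 (124.102.228.0 - 124.102.228.127) does not contain 124.102.229.56
  124.102.224.0/23 (124.102.224.0 - 124.102.225.255) does not contain 124.102.229.56
  124.102.224.0/22 (124.102.224.0 - 124.102.227.255) does not contain 124.102.229.56
  124.102.192.0/20 (124.102.192.0 - 124.102.207.255) does not contain 124.102.229.56
Longest matching prefix is /18 -> next hop R17.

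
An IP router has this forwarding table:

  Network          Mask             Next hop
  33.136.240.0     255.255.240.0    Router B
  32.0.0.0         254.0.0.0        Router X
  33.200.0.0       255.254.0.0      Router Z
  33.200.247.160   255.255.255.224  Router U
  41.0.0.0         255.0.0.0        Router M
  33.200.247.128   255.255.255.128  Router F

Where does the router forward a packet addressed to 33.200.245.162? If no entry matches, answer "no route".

Router Z

Routes whose prefix contains 33.200.245.162:
  32.0.0.0/7 (32.0.0.0 - 33.255.255.255) -> Router X
  33.200.0.0/15 (33.200.0.0 - 33.201.255.255) -> Router Z
More-specific entries that do NOT match:
  33.200.247.160/27 (33.200.247.160 - 33.200.247.191) does not contain 33.200.245.162
  33.200.247.128/25 (33.200.247.128 - 33.200.247.255) does not contain 33.200.245.162
  33.136.240.0/20 (33.136.240.0 - 33.136.255.255) does not contain 33.200.245.162
Longest matching prefix is /15 -> next hop Router Z.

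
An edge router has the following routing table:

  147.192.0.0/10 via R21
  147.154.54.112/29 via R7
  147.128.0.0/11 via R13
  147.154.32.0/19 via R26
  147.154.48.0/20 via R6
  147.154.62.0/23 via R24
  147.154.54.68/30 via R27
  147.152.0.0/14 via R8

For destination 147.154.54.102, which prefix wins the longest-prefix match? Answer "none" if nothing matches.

147.154.48.0/20

Entries matching 147.154.54.102:
  147.128.0.0/11 (147.128.0.0 - 147.159.255.255)
  147.152.0.0/14 (147.152.0.0 - 147.155.255.255)
  147.154.32.0/19 (147.154.32.0 - 147.154.63.255)
  147.154.48.0/20 (147.154.48.0 - 147.154.63.255)
Most specific is 147.154.48.0/20.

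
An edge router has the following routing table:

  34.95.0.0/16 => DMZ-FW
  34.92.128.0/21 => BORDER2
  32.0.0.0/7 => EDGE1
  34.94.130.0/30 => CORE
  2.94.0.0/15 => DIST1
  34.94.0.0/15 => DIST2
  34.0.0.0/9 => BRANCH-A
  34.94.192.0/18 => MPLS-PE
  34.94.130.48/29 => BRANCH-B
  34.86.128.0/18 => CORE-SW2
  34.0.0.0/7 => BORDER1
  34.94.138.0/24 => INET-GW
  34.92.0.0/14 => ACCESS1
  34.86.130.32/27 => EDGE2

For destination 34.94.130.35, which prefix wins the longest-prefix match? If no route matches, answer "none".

Entries matching 34.94.130.35:
  34.0.0.0/7 (34.0.0.0 - 35.255.255.255)
  34.0.0.0/9 (34.0.0.0 - 34.127.255.255)
  34.92.0.0/14 (34.92.0.0 - 34.95.255.255)
  34.94.0.0/15 (34.94.0.0 - 34.95.255.255)
Most specific is 34.94.0.0/15.

34.94.0.0/15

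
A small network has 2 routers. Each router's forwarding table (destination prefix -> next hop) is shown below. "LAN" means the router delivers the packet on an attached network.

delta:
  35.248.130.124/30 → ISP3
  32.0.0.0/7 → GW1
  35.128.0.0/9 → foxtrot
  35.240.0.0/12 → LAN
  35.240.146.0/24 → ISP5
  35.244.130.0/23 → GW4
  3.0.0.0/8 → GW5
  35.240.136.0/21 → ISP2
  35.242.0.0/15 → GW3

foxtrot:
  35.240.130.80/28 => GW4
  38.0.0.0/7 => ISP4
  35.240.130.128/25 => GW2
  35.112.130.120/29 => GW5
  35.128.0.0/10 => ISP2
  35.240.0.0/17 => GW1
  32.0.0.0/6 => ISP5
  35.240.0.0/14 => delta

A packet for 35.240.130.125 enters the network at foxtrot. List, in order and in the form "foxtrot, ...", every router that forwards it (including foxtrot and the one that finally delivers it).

foxtrot, delta

At foxtrot: longest match for 35.240.130.125 is 35.240.0.0/14 -> delta
At delta: longest match for 35.240.130.125 is 35.240.0.0/12 -> LAN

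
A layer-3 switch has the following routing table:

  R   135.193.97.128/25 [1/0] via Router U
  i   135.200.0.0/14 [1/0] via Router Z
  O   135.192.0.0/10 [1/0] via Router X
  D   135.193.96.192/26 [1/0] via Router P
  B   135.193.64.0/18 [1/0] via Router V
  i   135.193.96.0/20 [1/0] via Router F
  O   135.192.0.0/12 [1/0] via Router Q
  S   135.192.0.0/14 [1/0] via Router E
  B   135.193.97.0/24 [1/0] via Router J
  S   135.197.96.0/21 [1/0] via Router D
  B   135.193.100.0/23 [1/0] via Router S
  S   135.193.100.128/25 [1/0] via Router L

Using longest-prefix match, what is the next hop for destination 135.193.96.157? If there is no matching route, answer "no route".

Router F

Routes whose prefix contains 135.193.96.157:
  135.192.0.0/10 (135.192.0.0 - 135.255.255.255) -> Router X
  135.192.0.0/12 (135.192.0.0 - 135.207.255.255) -> Router Q
  135.192.0.0/14 (135.192.0.0 - 135.195.255.255) -> Router E
  135.193.64.0/18 (135.193.64.0 - 135.193.127.255) -> Router V
  135.193.96.0/20 (135.193.96.0 - 135.193.111.255) -> Router F
More-specific entries that do NOT match:
  135.193.96.192/26 (135.193.96.192 - 135.193.96.255) does not contain 135.193.96.157
  135.193.97.128/25 (135.193.97.128 - 135.193.97.255) does not contain 135.193.96.157
  135.193.100.128/25 (135.193.100.128 - 135.193.100.255) does not contain 135.193.96.157
  135.193.97.0/24 (135.193.97.0 - 135.193.97.255) does not contain 135.193.96.157
  135.193.100.0/23 (135.193.100.0 - 135.193.101.255) does not contain 135.193.96.157
  135.197.96.0/21 (135.197.96.0 - 135.197.103.255) does not contain 135.193.96.157
Longest matching prefix is /20 -> next hop Router F.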